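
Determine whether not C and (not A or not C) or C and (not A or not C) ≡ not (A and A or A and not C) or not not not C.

E1: not C and (not A or not C) or C and (not A or not C)
    = not A or not C   (distribution)
E2: not (A and A or A and not C) or not not not C
    = not ((A or not C) and A) or not not not C   (distribution)
    = not ((A or not C) and A) or not C   (double negation)
    = not A or not C   (absorption)
Both reduce to not A or not C, so they are equivalent.

Yes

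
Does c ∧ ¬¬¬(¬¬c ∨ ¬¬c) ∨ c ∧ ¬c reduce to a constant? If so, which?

c ∧ ¬¬¬(¬¬c ∨ ¬¬c) ∨ c ∧ ¬c
= c ∧ ¬¬(¬c ∧ ¬c) ∨ c ∧ ¬c   [De Morgan]
= c ∧ ¬(c ∨ c) ∨ c ∧ ¬c   [De Morgan]
= c ∧ ¬(c ∨ c)   [complement / identity]
= c ∧ ¬c   [idempotence]
= False   [complement]

yes, False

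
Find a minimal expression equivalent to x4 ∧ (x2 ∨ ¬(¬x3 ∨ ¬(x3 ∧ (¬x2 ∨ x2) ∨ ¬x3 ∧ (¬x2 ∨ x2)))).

x4 ∧ (x2 ∨ x3)

x4 ∧ (x2 ∨ ¬(¬x3 ∨ ¬(x3 ∧ (¬x2 ∨ x2) ∨ ¬x3 ∧ (¬x2 ∨ x2))))
= x4 ∧ (x2 ∨ ¬(¬x3 ∨ ¬(¬x2 ∨ x2)))   — distribution
= x4 ∧ (x2 ∨ x3 ∧ (¬x2 ∨ x2))   — De Morgan
= x4 ∧ (x2 ∨ x3)   — complement / identity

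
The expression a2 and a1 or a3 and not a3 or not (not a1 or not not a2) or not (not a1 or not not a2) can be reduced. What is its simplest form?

a1

a2 and a1 or a3 and not a3 or not (not a1 or not not a2) or not (not a1 or not not a2)
= a2 and a1 or a3 and not a3 or not (not a1 or not not a2)   [idempotence]
= a2 and a1 or not (not a1 or not not a2)   [complement / identity]
= a2 and a1 or a1 and not a2   [De Morgan]
= a1   [distribution]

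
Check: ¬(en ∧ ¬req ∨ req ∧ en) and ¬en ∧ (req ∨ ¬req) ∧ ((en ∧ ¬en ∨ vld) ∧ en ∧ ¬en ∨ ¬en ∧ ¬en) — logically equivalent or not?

E1: ¬(en ∧ ¬req ∨ req ∧ en)
    = ¬en
E2: ¬en ∧ (req ∨ ¬req) ∧ ((en ∧ ¬en ∨ vld) ∧ en ∧ ¬en ∨ ¬en ∧ ¬en)
    = ¬en ∧ (req ∨ ¬req) ∧ (en ∧ ¬en ∨ ¬en ∧ ¬en)
    = ¬en ∧ (en ∧ ¬en ∨ ¬en ∧ ¬en)
    = ¬en ∧ ¬en
    = ¬en
Both reduce to ¬en, so they are equivalent.

Yes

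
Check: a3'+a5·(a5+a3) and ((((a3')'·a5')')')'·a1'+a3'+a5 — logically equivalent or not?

Yes

E1: a3'+a5·(a5+a3)
    = a3'+a5   [absorption]
E2: ((((a3')'·a5')')')'·a1'+a3'+a5
    = ((a3')'·a5')'·a1'+a3'+a5   [double negation]
    = (a3'+a5)·a1'+a3'+a5   [De Morgan]
    = a3'+a5   [absorption]
Both reduce to a3'+a5, so they are equivalent.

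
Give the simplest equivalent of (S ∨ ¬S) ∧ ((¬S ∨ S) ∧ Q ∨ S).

Q ∨ S

(S ∨ ¬S) ∧ ((¬S ∨ S) ∧ Q ∨ S)
= (S ∨ ¬S) ∧ (Q ∨ S)   — complement / identity
= Q ∨ S   — complement / identity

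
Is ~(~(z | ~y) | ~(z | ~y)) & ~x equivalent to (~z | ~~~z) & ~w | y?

E1: ~(~(z | ~y) | ~(z | ~y)) & ~x
    = ~~(z | ~y) & ~x   — idempotence
    = (z | ~y) & ~x   — double negation
E2: (~z | ~~~z) & ~w | y
    = (~z | ~z) & ~w | y   — double negation
    = ~z & ~w | y   — idempotence
These differ: at w=0, x=1, y=1, z=0, E1 = 0 but E2 = 1.

No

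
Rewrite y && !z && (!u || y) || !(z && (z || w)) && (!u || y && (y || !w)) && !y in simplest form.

y && !z && (!u || y) || !(z && (z || w)) && (!u || y && (y || !w)) && !y
= y && !z && (!u || y) || !(z && (z || w)) && (!u || y) && !y   [absorption]
= y && !z && (!u || y) || !z && (!u || y) && !y   [absorption]
= !z && (!u || y)   [distribution]

!z && (!u || y)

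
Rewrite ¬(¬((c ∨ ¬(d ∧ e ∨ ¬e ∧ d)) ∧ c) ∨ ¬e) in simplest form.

c ∧ e

¬(¬((c ∨ ¬(d ∧ e ∨ ¬e ∧ d)) ∧ c) ∨ ¬e)
= (c ∨ ¬(d ∧ e ∨ ¬e ∧ d)) ∧ c ∧ e   (De Morgan)
= (c ∨ ¬d) ∧ c ∧ e   (distribution)
= c ∧ e   (absorption)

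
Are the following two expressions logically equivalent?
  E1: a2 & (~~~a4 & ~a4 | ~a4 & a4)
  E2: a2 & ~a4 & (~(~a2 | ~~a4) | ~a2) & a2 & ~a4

Yes

E1: a2 & (~~~a4 & ~a4 | ~a4 & a4)
    = a2 & (~a4 & ~a4 | ~a4 & a4)   (double negation)
    = a2 & ~a4   (distribution)
E2: a2 & ~a4 & (~(~a2 | ~~a4) | ~a2) & a2 & ~a4
    = a2 & ~a4 & (a2 & ~a4 | ~a2) & a2 & ~a4   (De Morgan)
    = a2 & ~a4 & a2 & ~a4   (absorption)
    = a2 & ~a4   (idempotence)
Both reduce to a2 & ~a4, so they are equivalent.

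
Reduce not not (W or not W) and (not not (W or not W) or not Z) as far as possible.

not not (W or not W) and (not not (W or not W) or not Z)
= not not (W or not W)   — absorption
= W or not W   — double negation
= True   — complement

True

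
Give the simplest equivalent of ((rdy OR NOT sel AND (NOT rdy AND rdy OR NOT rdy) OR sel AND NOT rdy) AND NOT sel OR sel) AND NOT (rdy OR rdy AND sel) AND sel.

NOT rdy AND sel

((rdy OR NOT sel AND (NOT rdy AND rdy OR NOT rdy) OR sel AND NOT rdy) AND NOT sel OR sel) AND NOT (rdy OR rdy AND sel) AND sel
= ((rdy OR NOT sel AND NOT rdy OR sel AND NOT rdy) AND NOT sel OR sel) AND NOT (rdy OR rdy AND sel) AND sel
= ((rdy OR NOT sel AND NOT rdy OR sel AND NOT rdy) AND NOT sel OR sel) AND NOT rdy AND sel
= ((rdy OR NOT rdy) AND NOT sel OR sel) AND NOT rdy AND sel
= (NOT sel OR sel) AND NOT rdy AND sel
= NOT rdy AND sel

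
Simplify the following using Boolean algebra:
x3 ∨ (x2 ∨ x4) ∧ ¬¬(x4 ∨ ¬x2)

x3 ∨ (x2 ∨ x4) ∧ ¬¬(x4 ∨ ¬x2)
= x3 ∨ (x2 ∨ x4) ∧ (x4 ∨ ¬x2)   (double negation)
= x3 ∨ x2 ∧ ¬x2 ∨ x4   (distribution)
= x3 ∨ x4   (complement / identity)

x3 ∨ x4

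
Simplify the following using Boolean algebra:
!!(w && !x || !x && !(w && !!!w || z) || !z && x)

w && !x || !z

!!(w && !x || !x && !(w && !!!w || z) || !z && x)
= !!(w && !x || !x && !(w && !w || z) || !z && x)
= !!(w && !x || !x && !z || !z && x)
= w && !x || !x && !z || !z && x
= w && !x || !z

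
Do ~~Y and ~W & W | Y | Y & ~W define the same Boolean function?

Yes

E1: ~~Y
    = Y
E2: ~W & W | Y | Y & ~W
    = Y | Y & ~W
    = Y
Both reduce to Y, so they are equivalent.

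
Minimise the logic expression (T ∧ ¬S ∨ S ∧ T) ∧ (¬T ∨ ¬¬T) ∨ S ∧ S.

(T ∧ ¬S ∨ S ∧ T) ∧ (¬T ∨ ¬¬T) ∨ S ∧ S
= T ∧ (¬T ∨ ¬¬T) ∨ S ∧ S   (distribution)
= T ∧ (¬T ∨ ¬¬T) ∨ S   (idempotence)
= T ∧ (¬T ∨ T) ∨ S   (double negation)
= T ∨ S   (complement / identity)

T ∨ S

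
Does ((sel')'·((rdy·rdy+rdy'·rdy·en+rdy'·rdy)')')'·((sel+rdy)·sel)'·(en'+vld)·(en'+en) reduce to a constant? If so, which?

no

((sel')'·((rdy·rdy+rdy'·rdy·en+rdy'·rdy)')')'·((sel+rdy)·sel)'·(en'+vld)·(en'+en)
= ((sel')'·((rdy·rdy+rdy'·rdy)')')'·((sel+rdy)·sel)'·(en'+vld)·(en'+en)
= (sel'+(rdy·rdy+rdy'·rdy)')·((sel+rdy)·sel)'·(en'+vld)·(en'+en)
= (sel'+(rdy·rdy+rdy'·rdy)')·sel'·(en'+vld)·(en'+en)
= (sel'+rdy')·sel'·(en'+vld)·(en'+en)
= sel'·(en'+vld)·(en'+en)
= sel'·(en'+vld)
This depends on en, sel, vld, so it is not a constant.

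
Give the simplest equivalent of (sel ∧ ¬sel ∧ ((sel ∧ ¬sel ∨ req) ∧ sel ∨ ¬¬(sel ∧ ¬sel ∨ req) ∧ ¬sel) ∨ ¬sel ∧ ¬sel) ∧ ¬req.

¬sel ∧ ¬req

(sel ∧ ¬sel ∧ ((sel ∧ ¬sel ∨ req) ∧ sel ∨ ¬¬(sel ∧ ¬sel ∨ req) ∧ ¬sel) ∨ ¬sel ∧ ¬sel) ∧ ¬req
= (sel ∧ ¬sel ∧ ((sel ∧ ¬sel ∨ req) ∧ sel ∨ (sel ∧ ¬sel ∨ req) ∧ ¬sel) ∨ ¬sel ∧ ¬sel) ∧ ¬req   — double negation
= (sel ∧ ¬sel ∧ (sel ∧ ¬sel ∨ req) ∨ ¬sel ∧ ¬sel) ∧ ¬req   — distribution
= (sel ∧ ¬sel ∨ ¬sel ∧ ¬sel) ∧ ¬req   — absorption
= ¬sel ∧ ¬req   — distribution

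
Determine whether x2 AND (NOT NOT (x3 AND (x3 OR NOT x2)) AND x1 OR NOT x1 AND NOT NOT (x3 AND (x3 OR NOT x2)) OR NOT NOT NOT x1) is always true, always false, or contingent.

contingent

x2 AND (NOT NOT (x3 AND (x3 OR NOT x2)) AND x1 OR NOT x1 AND NOT NOT (x3 AND (x3 OR NOT x2)) OR NOT NOT NOT x1)
= x2 AND (NOT NOT (x3 AND (x3 OR NOT x2)) AND x1 OR NOT x1 AND NOT NOT (x3 AND (x3 OR NOT x2)) OR NOT x1)   — double negation
= x2 AND (NOT NOT (x3 AND (x3 OR NOT x2)) OR NOT x1)   — distribution
= x2 AND (NOT NOT x3 OR NOT x1)   — absorption
= x2 AND (x3 OR NOT x1)   — double negation
This depends on x1, x2, x3, so it is not a constant.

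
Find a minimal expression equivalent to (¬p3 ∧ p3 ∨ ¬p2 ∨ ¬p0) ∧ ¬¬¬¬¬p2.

(¬p3 ∧ p3 ∨ ¬p2 ∨ ¬p0) ∧ ¬¬¬¬¬p2
= (¬p3 ∧ p3 ∨ ¬p2 ∨ ¬p0) ∧ ¬¬¬p2   — double negation
= (¬p3 ∧ p3 ∨ ¬p2 ∨ ¬p0) ∧ ¬p2   — double negation
= (¬p2 ∨ ¬p0) ∧ ¬p2   — complement / identity
= ¬p2   — absorption

¬p2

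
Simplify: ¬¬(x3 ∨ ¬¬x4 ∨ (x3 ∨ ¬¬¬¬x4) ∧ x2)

x3 ∨ x4

¬¬(x3 ∨ ¬¬x4 ∨ (x3 ∨ ¬¬¬¬x4) ∧ x2)
= ¬¬(x3 ∨ ¬¬x4 ∨ (x3 ∨ ¬¬x4) ∧ x2)   — double negation
= ¬¬(x3 ∨ ¬¬x4)   — absorption
= x3 ∨ ¬¬x4   — double negation
= x3 ∨ x4   — double negation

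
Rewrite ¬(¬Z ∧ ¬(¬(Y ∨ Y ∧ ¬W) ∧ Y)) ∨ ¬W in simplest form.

Z ∨ ¬W

¬(¬Z ∧ ¬(¬(Y ∨ Y ∧ ¬W) ∧ Y)) ∨ ¬W
= ¬(¬Z ∧ ¬(¬Y ∧ Y)) ∨ ¬W   — absorption
= Z ∨ ¬Y ∧ Y ∨ ¬W   — De Morgan
= Z ∨ ¬W   — complement / identity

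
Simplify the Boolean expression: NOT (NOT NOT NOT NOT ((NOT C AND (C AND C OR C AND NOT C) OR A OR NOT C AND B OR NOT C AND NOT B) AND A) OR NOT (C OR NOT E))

NOT (NOT NOT NOT NOT ((NOT C AND (C AND C OR C AND NOT C) OR A OR NOT C AND B OR NOT C AND NOT B) AND A) OR NOT (C OR NOT E))
= NOT (NOT NOT NOT NOT ((NOT C AND C OR A OR NOT C AND B OR NOT C AND NOT B) AND A) OR NOT (C OR NOT E))   [distribution]
= NOT (NOT NOT NOT NOT ((A OR NOT C AND B OR NOT C AND NOT B) AND A) OR NOT (C OR NOT E))   [complement / identity]
= NOT (NOT NOT NOT NOT ((A OR NOT C) AND A) OR NOT (C OR NOT E))   [distribution]
= NOT (NOT NOT ((A OR NOT C) AND A) OR NOT (C OR NOT E))   [double negation]
= NOT (NOT NOT A OR NOT (C OR NOT E))   [absorption]
= NOT A AND (C OR NOT E)   [De Morgan]

NOT A AND (C OR NOT E)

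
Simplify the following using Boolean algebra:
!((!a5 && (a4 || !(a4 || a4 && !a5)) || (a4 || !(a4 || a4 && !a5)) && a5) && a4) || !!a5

!a4 || a5

!((!a5 && (a4 || !(a4 || a4 && !a5)) || (a4 || !(a4 || a4 && !a5)) && a5) && a4) || !!a5
= !((a4 || !(a4 || a4 && !a5)) && (!a5 || a5) && a4) || !!a5
= !((a4 || !a4) && (!a5 || a5) && a4) || !!a5
= !((a4 || !a4) && a4) || !!a5
= !a4 || !!a5
= !a4 || a5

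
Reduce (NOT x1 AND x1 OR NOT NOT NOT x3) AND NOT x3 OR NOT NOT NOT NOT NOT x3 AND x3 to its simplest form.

(NOT x1 AND x1 OR NOT NOT NOT x3) AND NOT x3 OR NOT NOT NOT NOT NOT x3 AND x3
= (NOT x1 AND x1 OR NOT NOT NOT x3) AND NOT x3 OR NOT NOT NOT x3 AND x3   — double negation
= NOT NOT NOT x3 AND NOT x3 OR NOT NOT NOT x3 AND x3   — complement / identity
= NOT NOT NOT x3 AND (NOT x3 OR x3)   — distribution
= NOT x3 AND (NOT x3 OR x3)   — double negation
= NOT x3   — complement / identity

NOT x3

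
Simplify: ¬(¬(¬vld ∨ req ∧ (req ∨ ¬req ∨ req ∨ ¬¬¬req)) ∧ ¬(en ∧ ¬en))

¬vld ∨ req

¬(¬(¬vld ∨ req ∧ (req ∨ ¬req ∨ req ∨ ¬¬¬req)) ∧ ¬(en ∧ ¬en))
= ¬vld ∨ req ∧ (req ∨ ¬req ∨ req ∨ ¬¬¬req) ∨ en ∧ ¬en   [De Morgan]
= ¬vld ∨ req ∧ (req ∨ ¬req ∨ req ∨ ¬req) ∨ en ∧ ¬en   [double negation]
= ¬vld ∨ req ∧ (req ∨ ¬req ∨ req ∨ ¬req)   [complement / identity]
= ¬vld ∨ req ∧ (req ∨ ¬req)   [idempotence]
= ¬vld ∨ req   [complement / identity]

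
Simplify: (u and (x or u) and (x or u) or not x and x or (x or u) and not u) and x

x

(u and (x or u) and (x or u) or not x and x or (x or u) and not u) and x
= (u and (x or u) or not x and x or (x or u) and not u) and x   — idempotence
= (u and (x or u) or (x or u) and not u) and x   — complement / identity
= (x or u) and x   — distribution
= x   — absorption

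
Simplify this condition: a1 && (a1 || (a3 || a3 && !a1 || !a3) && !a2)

a1

a1 && (a1 || (a3 || a3 && !a1 || !a3) && !a2)
= a1 && (a1 || (a3 || !a3) && !a2)   (absorption)
= a1 && (a1 || !a2)   (complement / identity)
= a1   (absorption)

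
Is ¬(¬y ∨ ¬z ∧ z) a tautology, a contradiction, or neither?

neither

¬(¬y ∨ ¬z ∧ z)
= ¬¬y   — complement / identity
= y   — double negation
This depends on y, so it is not a constant.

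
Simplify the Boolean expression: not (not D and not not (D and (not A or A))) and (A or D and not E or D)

not (not D and not not (D and (not A or A))) and (A or D and not E or D)
= not (not D and not not D) and (A or D and not E or D)   — complement / identity
= not (not D and not not D) and (A or D)   — absorption
= (D or not D) and (A or D)   — De Morgan
= A or D   — complement / identity

A or D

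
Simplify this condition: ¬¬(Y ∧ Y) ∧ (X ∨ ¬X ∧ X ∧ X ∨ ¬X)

¬¬(Y ∧ Y) ∧ (X ∨ ¬X ∧ X ∧ X ∨ ¬X)
= ¬¬(Y ∧ Y) ∧ (X ∨ ¬X ∧ X ∨ ¬X)   [idempotence]
= ¬¬(Y ∧ Y) ∧ (X ∨ ¬X)   [complement / identity]
= ¬¬(Y ∧ Y)   [complement / identity]
= Y ∧ Y   [double negation]
= Y   [idempotence]

Y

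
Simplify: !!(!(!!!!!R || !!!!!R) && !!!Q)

!!(!(!!!!!R || !!!!!R) && !!!Q)
= !!(!!!!!!R && !!!Q)
= !(!!!!!R || !!Q)
= !(!!!R || !!Q)
= !(!R || !!Q)
= R && !Q

R && !Q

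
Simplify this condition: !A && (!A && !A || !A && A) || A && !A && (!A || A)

!A && (!A && !A || !A && A) || A && !A && (!A || A)
= !A && !A && (!A || A) || A && !A && (!A || A)   — distribution
= !A && (!A || A)   — distribution
= !A   — complement / identity

!A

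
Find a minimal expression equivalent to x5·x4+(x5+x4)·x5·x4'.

x5

x5·x4+(x5+x4)·x5·x4'
= x5·x4+x5·x4'   [absorption]
= x5   [distribution]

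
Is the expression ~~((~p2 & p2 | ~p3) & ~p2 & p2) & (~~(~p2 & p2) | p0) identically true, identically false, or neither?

identically false

~~((~p2 & p2 | ~p3) & ~p2 & p2) & (~~(~p2 & p2) | p0)
= ~~(~p2 & p2) & (~~(~p2 & p2) | p0)   — absorption
= ~~(~p2 & p2)   — absorption
= ~p2 & p2   — double negation
= 0   — complement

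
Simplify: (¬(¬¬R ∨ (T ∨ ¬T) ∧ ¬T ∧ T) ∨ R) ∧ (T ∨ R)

(¬(¬¬R ∨ (T ∨ ¬T) ∧ ¬T ∧ T) ∨ R) ∧ (T ∨ R)
= (¬(¬¬R ∨ ¬T ∧ T) ∨ R) ∧ (T ∨ R)   — complement / identity
= (¬¬¬R ∨ R) ∧ (T ∨ R)   — complement / identity
= (¬R ∨ R) ∧ (T ∨ R)   — double negation
= T ∨ R   — complement / identity

T ∨ R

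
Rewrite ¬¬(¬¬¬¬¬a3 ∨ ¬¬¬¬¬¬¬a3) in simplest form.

¬¬(¬¬¬¬¬a3 ∨ ¬¬¬¬¬¬¬a3)
= ¬¬(¬¬¬¬¬a3 ∨ ¬¬¬¬¬a3)
= ¬¬¬¬¬¬¬a3
= ¬¬¬¬¬a3
= ¬¬¬a3
= ¬a3

¬a3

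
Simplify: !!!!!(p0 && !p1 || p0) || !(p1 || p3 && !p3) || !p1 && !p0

!p0 || !p1

!!!!!(p0 && !p1 || p0) || !(p1 || p3 && !p3) || !p1 && !p0
= !!!(p0 && !p1 || p0) || !(p1 || p3 && !p3) || !p1 && !p0   (double negation)
= !!!(p0 && !p1 || p0) || !p1 || !p1 && !p0   (complement / identity)
= !!!p0 || !p1 || !p1 && !p0   (absorption)
= !p0 || !p1 || !p1 && !p0   (double negation)
= !p0 || !p1   (absorption)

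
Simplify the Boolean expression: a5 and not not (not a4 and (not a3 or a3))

a5 and not not (not a4 and (not a3 or a3))
= a5 and not not not a4   [complement / identity]
= a5 and not a4   [double negation]

a5 and not a4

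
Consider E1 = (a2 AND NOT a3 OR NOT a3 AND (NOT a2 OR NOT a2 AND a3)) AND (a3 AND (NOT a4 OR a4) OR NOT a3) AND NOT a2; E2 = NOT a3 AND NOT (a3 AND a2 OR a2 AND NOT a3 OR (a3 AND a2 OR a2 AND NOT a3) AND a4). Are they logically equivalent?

E1: (a2 AND NOT a3 OR NOT a3 AND (NOT a2 OR NOT a2 AND a3)) AND (a3 AND (NOT a4 OR a4) OR NOT a3) AND NOT a2
    = (a2 AND NOT a3 OR NOT a3 AND (NOT a2 OR NOT a2 AND a3)) AND (a3 OR NOT a3) AND NOT a2
    = (a2 AND NOT a3 OR NOT a3 AND (NOT a2 OR NOT a2 AND a3)) AND NOT a2
    = (a2 AND NOT a3 OR NOT a3 AND NOT a2) AND NOT a2
    = NOT a3 AND NOT a2
E2: NOT a3 AND NOT (a3 AND a2 OR a2 AND NOT a3 OR (a3 AND a2 OR a2 AND NOT a3) AND a4)
    = NOT a3 AND NOT (a3 AND a2 OR a2 AND NOT a3)
    = NOT a3 AND NOT a2
Both reduce to NOT a3 AND NOT a2, so they are equivalent.

Yes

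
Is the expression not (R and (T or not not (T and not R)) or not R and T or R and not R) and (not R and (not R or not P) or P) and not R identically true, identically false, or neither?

neither

not (R and (T or not not (T and not R)) or not R and T or R and not R) and (not R and (not R or not P) or P) and not R
= not (R and (T or not not (T and not R)) or not R and T) and (not R and (not R or not P) or P) and not R
= not (R and (T or not not (T and not R)) or not R and T) and (not R or P) and not R
= not (R and (T or not not (T and not R)) or not R and T) and not R
= not (R and (T or T and not R) or not R and T) and not R
= not (R and T or not R and T) and not R
= not T and not R
This depends on R, T, so it is not a constant.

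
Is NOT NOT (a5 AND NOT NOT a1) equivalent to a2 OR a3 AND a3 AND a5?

No

E1: NOT NOT (a5 AND NOT NOT a1)
    = NOT NOT (a5 AND a1)   [double negation]
    = a5 AND a1   [double negation]
E2: a2 OR a3 AND a3 AND a5
    = a2 OR a3 AND a5   [idempotence]
These differ: at a1=0, a2=1, a3=1, a5=1, E1 = 0 but E2 = 1.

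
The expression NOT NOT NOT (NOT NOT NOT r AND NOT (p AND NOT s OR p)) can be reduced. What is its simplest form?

NOT NOT NOT (NOT NOT NOT r AND NOT (p AND NOT s OR p))
= NOT NOT NOT (NOT NOT NOT r AND NOT p)   [absorption]
= NOT NOT NOT (NOT r AND NOT p)   [double negation]
= NOT (NOT r AND NOT p)   [double negation]
= r OR p   [De Morgan]

r OR p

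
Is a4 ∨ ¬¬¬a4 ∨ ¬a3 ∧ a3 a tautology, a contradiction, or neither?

tautology

a4 ∨ ¬¬¬a4 ∨ ¬a3 ∧ a3
= a4 ∨ ¬a4 ∨ ¬a3 ∧ a3   (double negation)
= a4 ∨ ¬a4   (complement / identity)
= True   (complement)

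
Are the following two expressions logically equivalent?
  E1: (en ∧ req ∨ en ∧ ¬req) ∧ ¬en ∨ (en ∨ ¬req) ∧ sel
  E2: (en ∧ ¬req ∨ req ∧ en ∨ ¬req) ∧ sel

E1: (en ∧ req ∨ en ∧ ¬req) ∧ ¬en ∨ (en ∨ ¬req) ∧ sel
    = en ∧ ¬en ∨ (en ∨ ¬req) ∧ sel   (distribution)
    = (en ∨ ¬req) ∧ sel   (complement / identity)
E2: (en ∧ ¬req ∨ req ∧ en ∨ ¬req) ∧ sel
    = (en ∨ ¬req) ∧ sel   (distribution)
Both reduce to (en ∨ ¬req) ∧ sel, so they are equivalent.

Yes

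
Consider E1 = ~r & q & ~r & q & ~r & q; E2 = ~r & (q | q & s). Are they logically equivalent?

E1: ~r & q & ~r & q & ~r & q
    = ~r & q & ~r & q   (idempotence)
    = ~r & q   (idempotence)
E2: ~r & (q | q & s)
    = ~r & q   (absorption)
Both reduce to ~r & q, so they are equivalent.

Yes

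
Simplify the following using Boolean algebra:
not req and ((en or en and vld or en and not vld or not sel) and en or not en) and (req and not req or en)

not req and en

not req and ((en or en and vld or en and not vld or not sel) and en or not en) and (req and not req or en)
= not req and ((en or en or not sel) and en or not en) and (req and not req or en)
= not req and ((en or not sel) and en or not en) and (req and not req or en)
= not req and (en or not en) and (req and not req or en)
= not req and (req and not req or en)
= not req and en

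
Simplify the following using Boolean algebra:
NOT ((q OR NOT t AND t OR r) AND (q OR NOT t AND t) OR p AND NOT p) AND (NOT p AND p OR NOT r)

NOT ((q OR NOT t AND t OR r) AND (q OR NOT t AND t) OR p AND NOT p) AND (NOT p AND p OR NOT r)
= NOT (q OR NOT t AND t OR p AND NOT p) AND (NOT p AND p OR NOT r)   — absorption
= NOT (q OR p AND NOT p) AND (NOT p AND p OR NOT r)   — complement / identity
= NOT q AND (NOT p AND p OR NOT r)   — complement / identity
= NOT q AND NOT r   — complement / identity

NOT q AND NOT r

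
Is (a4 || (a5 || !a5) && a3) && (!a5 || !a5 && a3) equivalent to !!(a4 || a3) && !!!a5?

Yes

E1: (a4 || (a5 || !a5) && a3) && (!a5 || !a5 && a3)
    = (a4 || a3) && (!a5 || !a5 && a3)
    = (a4 || a3) && !a5
E2: !!(a4 || a3) && !!!a5
    = !!(a4 || a3) && !a5
    = (a4 || a3) && !a5
Both reduce to (a4 || a3) && !a5, so they are equivalent.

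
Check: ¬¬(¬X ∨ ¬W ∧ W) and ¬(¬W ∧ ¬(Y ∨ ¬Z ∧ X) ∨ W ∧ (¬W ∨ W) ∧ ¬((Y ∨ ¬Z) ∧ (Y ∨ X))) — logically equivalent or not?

No

E1: ¬¬(¬X ∨ ¬W ∧ W)
    = ¬¬¬X   (complement / identity)
    = ¬X   (double negation)
E2: ¬(¬W ∧ ¬(Y ∨ ¬Z ∧ X) ∨ W ∧ (¬W ∨ W) ∧ ¬((Y ∨ ¬Z) ∧ (Y ∨ X)))
    = ¬(¬W ∧ ¬(Y ∨ ¬Z ∧ X) ∨ W ∧ ¬((Y ∨ ¬Z) ∧ (Y ∨ X)))   (complement / identity)
    = ¬(¬W ∧ ¬(Y ∨ ¬Z ∧ X) ∨ W ∧ ¬(Y ∨ ¬Z ∧ X))   (distribution)
    = ¬¬(Y ∨ ¬Z ∧ X)   (distribution)
    = Y ∨ ¬Z ∧ X   (double negation)
These differ: at W=0, X=1, Y=0, Z=0, E1 = 0 but E2 = 1.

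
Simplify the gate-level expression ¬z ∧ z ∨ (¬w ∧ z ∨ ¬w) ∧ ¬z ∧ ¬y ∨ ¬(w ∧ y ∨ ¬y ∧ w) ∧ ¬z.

¬w ∧ ¬z

¬z ∧ z ∨ (¬w ∧ z ∨ ¬w) ∧ ¬z ∧ ¬y ∨ ¬(w ∧ y ∨ ¬y ∧ w) ∧ ¬z
= ¬z ∧ z ∨ (¬w ∧ z ∨ ¬w) ∧ ¬z ∧ ¬y ∨ ¬w ∧ ¬z   — distribution
= ¬z ∧ z ∨ ¬w ∧ ¬z ∧ ¬y ∨ ¬w ∧ ¬z   — absorption
= ¬w ∧ ¬z ∧ ¬y ∨ ¬w ∧ ¬z   — complement / identity
= ¬w ∧ ¬z   — absorption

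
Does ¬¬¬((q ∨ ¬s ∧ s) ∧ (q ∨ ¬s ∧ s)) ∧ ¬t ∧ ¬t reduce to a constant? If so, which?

no

¬¬¬((q ∨ ¬s ∧ s) ∧ (q ∨ ¬s ∧ s)) ∧ ¬t ∧ ¬t
= ¬¬¬((q ∨ ¬s ∧ s) ∧ (q ∨ ¬s ∧ s)) ∧ ¬t   — idempotence
= ¬¬¬(q ∨ ¬s ∧ s) ∧ ¬t   — idempotence
= ¬(q ∨ ¬s ∧ s) ∧ ¬t   — double negation
= ¬q ∧ ¬t   — complement / identity
This depends on q, t, so it is not a constant.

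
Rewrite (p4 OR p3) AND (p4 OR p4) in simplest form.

p4

(p4 OR p3) AND (p4 OR p4)
= (p4 OR p3) AND p4   (idempotence)
= p4   (absorption)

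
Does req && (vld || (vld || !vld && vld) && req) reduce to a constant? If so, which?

req && (vld || (vld || !vld && vld) && req)
= req && (vld || vld && req)   [complement / identity]
= req && vld   [absorption]
This depends on req, vld, so it is not a constant.

no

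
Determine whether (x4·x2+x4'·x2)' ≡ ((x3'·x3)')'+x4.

E1: (x4·x2+x4'·x2)'
    = x2'   (distribution)
E2: ((x3'·x3)')'+x4
    = x3'·x3+x4   (double negation)
    = x4   (complement / identity)
These differ: at x2=1, x3=0, x4=1, E1 = 0 but E2 = 1.

No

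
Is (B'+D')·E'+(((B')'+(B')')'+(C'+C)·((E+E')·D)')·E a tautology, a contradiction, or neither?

(B'+D')·E'+(((B')'+(B')')'+(C'+C)·((E+E')·D)')·E
= (B'+D')·E'+(((B')')'+(C'+C)·((E+E')·D)')·E
= (B'+D')·E'+(((B')')'+((E+E')·D)')·E
= (B'+D')·E'+(((B')')'+D')·E
= (B'+D')·E'+(B'+D')·E
= B'+D'
This depends on B, D, so it is not a constant.

neither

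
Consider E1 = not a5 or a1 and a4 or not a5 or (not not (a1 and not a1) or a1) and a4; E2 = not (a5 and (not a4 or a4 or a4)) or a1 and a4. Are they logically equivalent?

Yes

E1: not a5 or a1 and a4 or not a5 or (not not (a1 and not a1) or a1) and a4
    = not a5 or a1 and a4 or not a5 or (a1 and not a1 or a1) and a4   (double negation)
    = not a5 or a1 and a4 or not a5 or a1 and a4   (complement / identity)
    = not a5 or a1 and a4   (idempotence)
E2: not (a5 and (not a4 or a4 or a4)) or a1 and a4
    = not (a5 and (not a4 or a4)) or a1 and a4   (idempotence)
    = not a5 or a1 and a4   (complement / identity)
Both reduce to not a5 or a1 and a4, so they are equivalent.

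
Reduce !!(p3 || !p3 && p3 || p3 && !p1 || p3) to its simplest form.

p3

!!(p3 || !p3 && p3 || p3 && !p1 || p3)
= !!(p3 || !p3 && p3 || p3)   (absorption)
= !!(p3 || p3)   (complement / identity)
= p3 || p3   (double negation)
= p3   (idempotence)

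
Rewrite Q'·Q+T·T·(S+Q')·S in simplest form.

Q'·Q+T·T·(S+Q')·S
= T·T·(S+Q')·S   (complement / identity)
= T·T·S   (absorption)
= T·S   (idempotence)

T·S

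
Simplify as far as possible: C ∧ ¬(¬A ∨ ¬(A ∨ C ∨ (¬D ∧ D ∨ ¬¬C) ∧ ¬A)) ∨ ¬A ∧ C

C

C ∧ ¬(¬A ∨ ¬(A ∨ C ∨ (¬D ∧ D ∨ ¬¬C) ∧ ¬A)) ∨ ¬A ∧ C
= C ∧ ¬(¬A ∨ ¬(A ∨ C ∨ (¬D ∧ D ∨ C) ∧ ¬A)) ∨ ¬A ∧ C   [double negation]
= C ∧ ¬(¬A ∨ ¬(A ∨ C ∨ C ∧ ¬A)) ∨ ¬A ∧ C   [complement / identity]
= C ∧ ¬(¬A ∨ ¬(A ∨ C)) ∨ ¬A ∧ C   [absorption]
= C ∧ A ∧ (A ∨ C) ∨ ¬A ∧ C   [De Morgan]
= C ∧ A ∨ ¬A ∧ C   [absorption]
= C   [distribution]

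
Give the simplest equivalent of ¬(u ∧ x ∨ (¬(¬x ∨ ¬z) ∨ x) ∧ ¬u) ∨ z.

¬(u ∧ x ∨ (¬(¬x ∨ ¬z) ∨ x) ∧ ¬u) ∨ z
= ¬(u ∧ x ∨ (x ∧ z ∨ x) ∧ ¬u) ∨ z
= ¬(u ∧ x ∨ x ∧ ¬u) ∨ z
= ¬x ∨ z

¬x ∨ z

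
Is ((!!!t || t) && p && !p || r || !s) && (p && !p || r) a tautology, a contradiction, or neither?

((!!!t || t) && p && !p || r || !s) && (p && !p || r)
= ((!t || t) && p && !p || r || !s) && (p && !p || r)   [double negation]
= (p && !p || r || !s) && (p && !p || r)   [complement / identity]
= p && !p || r   [absorption]
= r   [complement / identity]
This depends on r, so it is not a constant.

neither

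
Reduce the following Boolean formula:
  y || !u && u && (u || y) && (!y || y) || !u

y || !u && u && (u || y) && (!y || y) || !u
= y || !u && u && (u || y) || !u   [complement / identity]
= y || !u && u || !u   [absorption]
= y || !u   [complement / identity]

y || !u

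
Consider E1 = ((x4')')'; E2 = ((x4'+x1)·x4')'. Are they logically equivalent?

No

E1: ((x4')')'
    = x4'   (double negation)
E2: ((x4'+x1)·x4')'
    = (x4')'   (absorption)
    = x4   (double negation)
These differ: at x1=0, x4=0, E1 = 1 but E2 = 0.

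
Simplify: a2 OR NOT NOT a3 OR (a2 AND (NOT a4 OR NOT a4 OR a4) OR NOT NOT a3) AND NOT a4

a2 OR NOT NOT a3 OR (a2 AND (NOT a4 OR NOT a4 OR a4) OR NOT NOT a3) AND NOT a4
= a2 OR NOT NOT a3 OR (a2 AND (NOT a4 OR a4) OR NOT NOT a3) AND NOT a4   — idempotence
= a2 OR NOT NOT a3 OR (a2 OR NOT NOT a3) AND NOT a4   — complement / identity
= a2 OR NOT NOT a3   — absorption
= a2 OR a3   — double negation

a2 OR a3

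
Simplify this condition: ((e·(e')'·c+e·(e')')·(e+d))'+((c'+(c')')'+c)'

e'+c'

((e·(e')'·c+e·(e')')·(e+d))'+((c'+(c')')'+c)'
= (e·(e')'·(e+d))'+((c'+(c')')'+c)'
= (e·(e')'·(e+d))'+(c·c'+c)'
= (e·e·(e+d))'+(c·c'+c)'
= (e·e·(e+d))'+c'
= (e·(e+d))'+c'
= e'+c'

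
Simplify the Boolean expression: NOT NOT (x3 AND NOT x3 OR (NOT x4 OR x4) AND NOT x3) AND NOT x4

NOT NOT (x3 AND NOT x3 OR (NOT x4 OR x4) AND NOT x3) AND NOT x4
= NOT NOT ((NOT x4 OR x4) AND NOT x3) AND NOT x4   [complement / identity]
= NOT NOT NOT x3 AND NOT x4   [complement / identity]
= NOT x3 AND NOT x4   [double negation]

NOT x3 AND NOT x4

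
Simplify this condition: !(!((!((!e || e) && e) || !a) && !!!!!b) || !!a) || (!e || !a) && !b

!(!((!((!e || e) && e) || !a) && !!!!!b) || !!a) || (!e || !a) && !b
= (!((!e || e) && e) || !a) && !!!!!b && !a || (!e || !a) && !b   (De Morgan)
= (!e || !a) && !!!!!b && !a || (!e || !a) && !b   (complement / identity)
= (!e || !a) && !!!b && !a || (!e || !a) && !b   (double negation)
= (!e || !a) && !b && !a || (!e || !a) && !b   (double negation)
= (!e || !a) && !b   (absorption)

(!e || !a) && !b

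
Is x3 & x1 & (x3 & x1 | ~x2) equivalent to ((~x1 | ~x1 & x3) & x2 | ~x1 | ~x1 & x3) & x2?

No

E1: x3 & x1 & (x3 & x1 | ~x2)
    = x3 & x1
E2: ((~x1 | ~x1 & x3) & x2 | ~x1 | ~x1 & x3) & x2
    = (~x1 | ~x1 & x3) & x2
    = ~x1 & x2
These differ: at x1=0, x2=1, x3=1, E1 = 0 but E2 = 1.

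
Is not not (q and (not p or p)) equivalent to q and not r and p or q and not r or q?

E1: not not (q and (not p or p))
    = not not q
    = q
E2: q and not r and p or q and not r or q
    = q and not r or q
    = q
Both reduce to q, so they are equivalent.

Yes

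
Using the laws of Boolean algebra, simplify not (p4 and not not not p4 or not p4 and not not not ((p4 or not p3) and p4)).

p4

not (p4 and not not not p4 or not p4 and not not not ((p4 or not p3) and p4))
= not (p4 and not not not p4 or not p4 and not not not p4)   — absorption
= not not not not p4   — distribution
= not not p4   — double negation
= p4   — double negation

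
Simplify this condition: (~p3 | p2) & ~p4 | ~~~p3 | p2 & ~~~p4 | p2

~p3 | p2

(~p3 | p2) & ~p4 | ~~~p3 | p2 & ~~~p4 | p2
= (~p3 | p2) & ~p4 | ~~~p3 | p2 & ~p4 | p2   — double negation
= (~p3 | p2) & ~p4 | ~~~p3 | p2   — absorption
= (~p3 | p2) & ~p4 | ~p3 | p2   — double negation
= ~p3 | p2   — absorption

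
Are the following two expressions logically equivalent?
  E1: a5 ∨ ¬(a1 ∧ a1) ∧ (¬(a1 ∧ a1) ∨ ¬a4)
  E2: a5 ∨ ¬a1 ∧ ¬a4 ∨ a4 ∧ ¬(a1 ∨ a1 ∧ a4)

Yes

E1: a5 ∨ ¬(a1 ∧ a1) ∧ (¬(a1 ∧ a1) ∨ ¬a4)
    = a5 ∨ ¬(a1 ∧ a1)
    = a5 ∨ ¬a1
E2: a5 ∨ ¬a1 ∧ ¬a4 ∨ a4 ∧ ¬(a1 ∨ a1 ∧ a4)
    = a5 ∨ ¬a1 ∧ ¬a4 ∨ a4 ∧ ¬a1
    = a5 ∨ ¬a1
Both reduce to a5 ∨ ¬a1, so they are equivalent.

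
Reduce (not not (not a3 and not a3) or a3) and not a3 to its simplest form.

not a3

(not not (not a3 and not a3) or a3) and not a3
= (not not not a3 or a3) and not a3   (idempotence)
= (not a3 or a3) and not a3   (double negation)
= not a3   (complement / identity)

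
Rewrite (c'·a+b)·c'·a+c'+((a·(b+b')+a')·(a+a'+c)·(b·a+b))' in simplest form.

c'+b'

(c'·a+b)·c'·a+c'+((a·(b+b')+a')·(a+a'+c)·(b·a+b))'
= (c'·a+b)·c'·a+c'+((a+a')·(a+a'+c)·(b·a+b))'   [complement / identity]
= (c'·a+b)·c'·a+c'+((a+a')·(a+a'+c)·b)'   [absorption]
= (c'·a+b)·c'·a+c'+((a+a')·b)'   [absorption]
= (c'·a+b)·c'·a+c'+b'   [complement / identity]
= c'·a+c'+b'   [absorption]
= c'+b'   [absorption]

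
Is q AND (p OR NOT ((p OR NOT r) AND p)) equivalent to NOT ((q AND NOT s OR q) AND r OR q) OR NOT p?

E1: q AND (p OR NOT ((p OR NOT r) AND p))
    = q AND (p OR NOT p)   (absorption)
    = q   (complement / identity)
E2: NOT ((q AND NOT s OR q) AND r OR q) OR NOT p
    = NOT (q AND r OR q) OR NOT p   (absorption)
    = NOT q OR NOT p   (absorption)
These differ: at p=1, q=0, r=0, s=0, E1 = 0 but E2 = 1.

No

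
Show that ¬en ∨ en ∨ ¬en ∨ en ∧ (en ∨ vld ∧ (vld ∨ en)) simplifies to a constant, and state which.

True

¬en ∨ en ∨ ¬en ∨ en ∧ (en ∨ vld ∧ (vld ∨ en))
= ¬en ∨ en ∨ ¬en ∨ en ∧ (en ∨ vld)   (absorption)
= ¬en ∨ en ∨ ¬en ∨ en   (absorption)
= ¬en ∨ en   (idempotence)
= True   (complement)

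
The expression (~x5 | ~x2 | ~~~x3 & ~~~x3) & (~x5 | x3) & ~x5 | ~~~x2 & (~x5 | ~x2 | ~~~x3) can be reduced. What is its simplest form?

(~x5 | ~x2 | ~~~x3 & ~~~x3) & (~x5 | x3) & ~x5 | ~~~x2 & (~x5 | ~x2 | ~~~x3)
= (~x5 | ~x2 | ~~~x3) & (~x5 | x3) & ~x5 | ~~~x2 & (~x5 | ~x2 | ~~~x3)   [idempotence]
= (~x5 | ~x2 | ~~~x3) & ((~x5 | x3) & ~x5 | ~~~x2)   [distribution]
= (~x5 | ~x2 | ~x3) & ((~x5 | x3) & ~x5 | ~~~x2)   [double negation]
= (~x5 | ~x2 | ~x3) & ((~x5 | x3) & ~x5 | ~x2)   [double negation]
= (~x5 | ~x2 | ~x3) & (~x5 | ~x2)   [absorption]
= ~x5 | ~x2   [absorption]

~x5 | ~x2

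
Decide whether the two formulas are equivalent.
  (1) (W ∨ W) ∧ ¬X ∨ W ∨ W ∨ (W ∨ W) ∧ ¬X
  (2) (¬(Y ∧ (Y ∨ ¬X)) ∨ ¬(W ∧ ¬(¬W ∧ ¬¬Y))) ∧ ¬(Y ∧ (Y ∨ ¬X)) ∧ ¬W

No

E1: (W ∨ W) ∧ ¬X ∨ W ∨ W ∨ (W ∨ W) ∧ ¬X
    = (W ∨ W) ∧ ¬X ∨ W ∨ W   — absorption
    = W ∨ W   — absorption
    = W   — idempotence
E2: (¬(Y ∧ (Y ∨ ¬X)) ∨ ¬(W ∧ ¬(¬W ∧ ¬¬Y))) ∧ ¬(Y ∧ (Y ∨ ¬X)) ∧ ¬W
    = (¬(Y ∧ (Y ∨ ¬X)) ∨ ¬(W ∧ (W ∨ ¬Y))) ∧ ¬(Y ∧ (Y ∨ ¬X)) ∧ ¬W   — De Morgan
    = (¬(Y ∧ (Y ∨ ¬X)) ∨ ¬W) ∧ ¬(Y ∧ (Y ∨ ¬X)) ∧ ¬W   — absorption
    = ¬(Y ∧ (Y ∨ ¬X)) ∧ ¬W   — absorption
    = ¬Y ∧ ¬W   — absorption
These differ: at W=1, X=0, Y=0, E1 = 1 but E2 = 0.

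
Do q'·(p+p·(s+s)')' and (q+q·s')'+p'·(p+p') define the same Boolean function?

E1: q'·(p+p·(s+s)')'
    = q'·(p+p·s')'   — idempotence
    = q'·p'   — absorption
E2: (q+q·s')'+p'·(p+p')
    = q'+p'·(p+p')   — absorption
    = q'+p'   — complement / identity
These differ: at p=0, q=1, s=0, E1 = 0 but E2 = 1.

No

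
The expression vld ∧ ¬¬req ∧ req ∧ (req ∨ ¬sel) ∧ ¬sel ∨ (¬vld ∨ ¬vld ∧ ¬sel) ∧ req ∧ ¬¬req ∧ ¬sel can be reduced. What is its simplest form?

req ∧ ¬sel

vld ∧ ¬¬req ∧ req ∧ (req ∨ ¬sel) ∧ ¬sel ∨ (¬vld ∨ ¬vld ∧ ¬sel) ∧ req ∧ ¬¬req ∧ ¬sel
= vld ∧ ¬¬req ∧ req ∧ (req ∨ ¬sel) ∧ ¬sel ∨ ¬vld ∧ req ∧ ¬¬req ∧ ¬sel
= vld ∧ ¬¬req ∧ req ∧ (req ∨ ¬sel) ∧ ¬sel ∨ ¬vld ∧ req ∧ req ∧ ¬sel
= vld ∧ req ∧ req ∧ (req ∨ ¬sel) ∧ ¬sel ∨ ¬vld ∧ req ∧ req ∧ ¬sel
= vld ∧ req ∧ req ∧ ¬sel ∨ ¬vld ∧ req ∧ req ∧ ¬sel
= req ∧ req ∧ ¬sel
= req ∧ ¬sel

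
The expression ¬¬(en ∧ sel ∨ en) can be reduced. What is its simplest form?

en

¬¬(en ∧ sel ∨ en)
= ¬¬en
= en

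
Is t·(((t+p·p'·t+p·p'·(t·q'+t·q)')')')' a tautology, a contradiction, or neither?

contradiction

t·(((t+p·p'·t+p·p'·(t·q'+t·q)')')')'
= t·(((t+p·p'·t+p·p'·t')')')'   — distribution
= t·(((t+p·p')')')'   — distribution
= t·(t+p·p')'   — double negation
= t·t'   — complement / identity
= 0   — complement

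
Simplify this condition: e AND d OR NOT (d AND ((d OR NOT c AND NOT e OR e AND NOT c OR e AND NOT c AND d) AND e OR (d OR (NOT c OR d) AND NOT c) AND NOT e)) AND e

e AND d OR NOT (d AND ((d OR NOT c AND NOT e OR e AND NOT c OR e AND NOT c AND d) AND e OR (d OR (NOT c OR d) AND NOT c) AND NOT e)) AND e
= e AND d OR NOT (d AND ((d OR NOT c AND NOT e OR e AND NOT c OR e AND NOT c AND d) AND e OR (d OR NOT c) AND NOT e)) AND e   (absorption)
= e AND d OR NOT (d AND ((d OR NOT c AND NOT e OR e AND NOT c) AND e OR (d OR NOT c) AND NOT e)) AND e   (absorption)
= e AND d OR NOT (d AND ((d OR NOT c) AND e OR (d OR NOT c) AND NOT e)) AND e   (distribution)
= e AND d OR NOT (d AND (d OR NOT c)) AND e   (distribution)
= e AND d OR NOT d AND e   (absorption)
= e   (distribution)

e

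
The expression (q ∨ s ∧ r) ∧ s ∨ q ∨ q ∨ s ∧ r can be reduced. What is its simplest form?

(q ∨ s ∧ r) ∧ s ∨ q ∨ q ∨ s ∧ r
= (q ∨ s ∧ r) ∧ s ∨ q ∨ s ∧ r   (idempotence)
= q ∨ s ∧ r   (absorption)

q ∨ s ∧ r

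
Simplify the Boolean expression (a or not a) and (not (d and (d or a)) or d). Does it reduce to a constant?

True

(a or not a) and (not (d and (d or a)) or d)
= (a or not a) and (not d or d)   [absorption]
= a or not a   [complement / identity]
= True   [complement]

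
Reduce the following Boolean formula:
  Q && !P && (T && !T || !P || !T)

Q && !P && (T && !T || !P || !T)
= Q && !P && (!P || !T)   [complement / identity]
= Q && !P   [absorption]

Q && !P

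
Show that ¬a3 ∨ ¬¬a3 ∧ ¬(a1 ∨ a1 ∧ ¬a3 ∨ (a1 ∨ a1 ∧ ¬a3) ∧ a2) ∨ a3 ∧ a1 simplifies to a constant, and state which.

True

¬a3 ∨ ¬¬a3 ∧ ¬(a1 ∨ a1 ∧ ¬a3 ∨ (a1 ∨ a1 ∧ ¬a3) ∧ a2) ∨ a3 ∧ a1
= ¬a3 ∨ ¬¬a3 ∧ ¬(a1 ∨ a1 ∧ ¬a3) ∨ a3 ∧ a1   [absorption]
= ¬a3 ∨ ¬¬a3 ∧ ¬a1 ∨ a3 ∧ a1   [absorption]
= ¬a3 ∨ a3 ∧ ¬a1 ∨ a3 ∧ a1   [double negation]
= ¬a3 ∨ a3   [distribution]
= True   [complement]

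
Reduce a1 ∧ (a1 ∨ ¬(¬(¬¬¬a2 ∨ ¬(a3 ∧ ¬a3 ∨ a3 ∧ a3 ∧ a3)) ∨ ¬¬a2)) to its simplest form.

a1

a1 ∧ (a1 ∨ ¬(¬(¬¬¬a2 ∨ ¬(a3 ∧ ¬a3 ∨ a3 ∧ a3 ∧ a3)) ∨ ¬¬a2))
= a1 ∧ (a1 ∨ (¬¬¬a2 ∨ ¬(a3 ∧ ¬a3 ∨ a3 ∧ a3 ∧ a3)) ∧ ¬a2)   [De Morgan]
= a1 ∧ (a1 ∨ (¬¬¬a2 ∨ ¬(a3 ∧ ¬a3 ∨ a3 ∧ a3)) ∧ ¬a2)   [idempotence]
= a1 ∧ (a1 ∨ (¬a2 ∨ ¬(a3 ∧ ¬a3 ∨ a3 ∧ a3)) ∧ ¬a2)   [double negation]
= a1 ∧ (a1 ∨ (¬a2 ∨ ¬a3) ∧ ¬a2)   [distribution]
= a1 ∧ (a1 ∨ ¬a2)   [absorption]
= a1   [absorption]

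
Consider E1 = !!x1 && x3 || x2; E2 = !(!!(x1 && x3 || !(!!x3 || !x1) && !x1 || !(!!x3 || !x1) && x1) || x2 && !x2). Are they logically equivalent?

E1: !!x1 && x3 || x2
    = x1 && x3 || x2   [double negation]
E2: !(!!(x1 && x3 || !(!!x3 || !x1) && !x1 || !(!!x3 || !x1) && x1) || x2 && !x2)
    = !(!!(x1 && x3 || !(!!x3 || !x1)) || x2 && !x2)   [distribution]
    = !(!!(x1 && x3 || !x3 && x1) || x2 && !x2)   [De Morgan]
    = !!!(x1 && x3 || !x3 && x1)   [complement / identity]
    = !(x1 && x3 || !x3 && x1)   [double negation]
    = !x1   [distribution]
These differ: at x1=1, x2=0, x3=1, E1 = 1 but E2 = 0.

No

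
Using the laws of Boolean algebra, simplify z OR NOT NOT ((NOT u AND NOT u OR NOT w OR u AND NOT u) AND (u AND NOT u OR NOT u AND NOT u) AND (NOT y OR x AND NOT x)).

z OR NOT NOT ((NOT u AND NOT u OR NOT w OR u AND NOT u) AND (u AND NOT u OR NOT u AND NOT u) AND (NOT y OR x AND NOT x))
= z OR NOT NOT ((u AND NOT u OR (NOT u AND NOT u OR NOT w) AND NOT u AND NOT u) AND (NOT y OR x AND NOT x))   [distribution]
= z OR NOT NOT ((u AND NOT u OR NOT u AND NOT u) AND (NOT y OR x AND NOT x))   [absorption]
= z OR NOT NOT ((u AND NOT u OR NOT u AND NOT u) AND NOT y)   [complement / identity]
= z OR NOT NOT (NOT u AND NOT y)   [distribution]
= z OR NOT u AND NOT y   [double negation]

z OR NOT u AND NOT y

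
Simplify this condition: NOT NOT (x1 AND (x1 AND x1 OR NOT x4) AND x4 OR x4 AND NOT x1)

NOT NOT (x1 AND (x1 AND x1 OR NOT x4) AND x4 OR x4 AND NOT x1)
= NOT NOT (x1 AND (x1 OR NOT x4) AND x4 OR x4 AND NOT x1)   — idempotence
= NOT NOT (x1 AND x4 OR x4 AND NOT x1)   — absorption
= NOT NOT (x4 AND (x1 OR NOT x1))   — distribution
= NOT NOT x4   — complement / identity
= x4   — double negation

x4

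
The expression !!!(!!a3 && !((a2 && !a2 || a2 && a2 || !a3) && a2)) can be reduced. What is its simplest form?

!a3 || a2

!!!(!!a3 && !((a2 && !a2 || a2 && a2 || !a3) && a2))
= !!!(!!a3 && !((a2 || !a3) && a2))
= !!!(!!a3 && !a2)
= !(!!a3 && !a2)
= !a3 || a2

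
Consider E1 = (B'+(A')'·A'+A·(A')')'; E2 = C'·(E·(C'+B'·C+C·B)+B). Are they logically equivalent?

E1: (B'+(A')'·A'+A·(A')')'
    = (B'+(A')')'   — distribution
    = B·A'   — De Morgan
E2: C'·(E·(C'+B'·C+C·B)+B)
    = C'·(E·(C'+C)+B)   — distribution
    = C'·(E+B)   — complement / identity
These differ: at A=1, B=1, C=0, E=0, E1 = 0 but E2 = 1.

No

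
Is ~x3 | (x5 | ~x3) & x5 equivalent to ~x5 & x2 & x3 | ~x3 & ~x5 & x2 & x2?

E1: ~x3 | (x5 | ~x3) & x5
    = ~x3 | x5
E2: ~x5 & x2 & x3 | ~x3 & ~x5 & x2 & x2
    = ~x5 & x2 & x3 | ~x3 & ~x5 & x2
    = ~x5 & x2
These differ: at x2=0, x3=0, x5=1, E1 = 1 but E2 = 0.

No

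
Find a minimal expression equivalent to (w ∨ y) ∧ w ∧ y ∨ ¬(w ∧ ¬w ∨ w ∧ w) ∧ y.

y

(w ∨ y) ∧ w ∧ y ∨ ¬(w ∧ ¬w ∨ w ∧ w) ∧ y
= (w ∨ y) ∧ w ∧ y ∨ ¬w ∧ y   — distribution
= w ∧ y ∨ ¬w ∧ y   — absorption
= y   — distribution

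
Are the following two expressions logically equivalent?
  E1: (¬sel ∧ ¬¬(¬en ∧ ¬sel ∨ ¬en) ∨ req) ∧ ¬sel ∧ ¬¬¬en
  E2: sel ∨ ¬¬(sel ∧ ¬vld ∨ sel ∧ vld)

No

E1: (¬sel ∧ ¬¬(¬en ∧ ¬sel ∨ ¬en) ∨ req) ∧ ¬sel ∧ ¬¬¬en
    = (¬sel ∧ ¬¬¬en ∨ req) ∧ ¬sel ∧ ¬¬¬en   [absorption]
    = ¬sel ∧ ¬¬¬en   [absorption]
    = ¬sel ∧ ¬en   [double negation]
E2: sel ∨ ¬¬(sel ∧ ¬vld ∨ sel ∧ vld)
    = sel ∨ sel ∧ ¬vld ∨ sel ∧ vld   [double negation]
    = sel ∨ sel   [distribution]
    = sel   [idempotence]
These differ: at en=0, req=1, sel=1, vld=0, E1 = 0 but E2 = 1.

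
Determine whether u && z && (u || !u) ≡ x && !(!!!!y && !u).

No

E1: u && z && (u || !u)
    = u && z   (complement / identity)
E2: x && !(!!!!y && !u)
    = x && (!!!y || u)   (De Morgan)
    = x && (!y || u)   (double negation)
These differ: at u=1, x=0, y=0, z=1, E1 = 1 but E2 = 0.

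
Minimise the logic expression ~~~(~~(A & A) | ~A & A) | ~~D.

~A | D

~~~(~~(A & A) | ~A & A) | ~~D
= ~(~~(A & A) | ~A & A) | ~~D
= ~(~~(A & A) | ~A & A) | D
= ~(A & A | ~A & A) | D
= ~A | D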